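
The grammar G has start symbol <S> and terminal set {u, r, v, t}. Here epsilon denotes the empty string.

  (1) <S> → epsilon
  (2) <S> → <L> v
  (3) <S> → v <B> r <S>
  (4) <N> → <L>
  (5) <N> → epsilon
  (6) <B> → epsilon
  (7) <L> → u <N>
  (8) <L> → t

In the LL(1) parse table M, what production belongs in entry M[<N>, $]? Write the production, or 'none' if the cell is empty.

none

FIRST(<B>) = {epsilon}
FIRST(<L>) = {t, u}
FIRST(<S>) = {epsilon, t, u, v}  (via <L> v)
FIRST(<N>) = {epsilon, t, u}  (via <L>)
FOLLOW(<S>) includes $ since <S> is the start symbol.
FOLLOW(<N>): in <L>→u <N>, the suffix after <N> is empty, so FOLLOW(<N>) ⊇ FOLLOW(<L>) = {v}. Thus FOLLOW(<N>) = {v}.
FOLLOW(<L>): in <S>→<L> v, <L> is followed by v with FIRST {v}; in <N>→<L>, the suffix after <L> is empty, so FOLLOW(<L>) ⊇ FOLLOW(<N>) = {v}. Thus FOLLOW(<L>) = {v}.
For <N> → <L>: FIRST(<L>) = {t, u}, so it goes in M[<N>, t] for t ∈ {t, u}.
For <N> → epsilon: FIRST(epsilon) = {epsilon}, so it goes in M[<N>, t] for t ∈ {}; since epsilon ∈ FIRST, also for every t ∈ FOLLOW(<N>) = {v}.
None of these place a production in M[<N>, $].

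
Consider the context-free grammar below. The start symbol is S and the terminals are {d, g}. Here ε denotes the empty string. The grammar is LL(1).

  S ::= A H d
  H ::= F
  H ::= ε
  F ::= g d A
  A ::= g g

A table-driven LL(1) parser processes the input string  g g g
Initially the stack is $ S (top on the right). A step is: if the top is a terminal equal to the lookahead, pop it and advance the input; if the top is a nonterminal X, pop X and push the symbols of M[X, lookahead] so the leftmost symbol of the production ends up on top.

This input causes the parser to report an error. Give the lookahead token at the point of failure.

step 1: stack=$ S  input=g g g $  — expand S ::= A H d
step 2: stack=$ d H A  input=g g g $  — expand A ::= g g
step 3: stack=$ d H g g  input=g g g $  — match g
step 4: stack=$ d H g  input=g g $  — match g
step 5: stack=$ d H  input=g $  — expand H ::= F
step 6: stack=$ d F  input=g $  — expand F ::= g d A
step 7: stack=$ d A d g  input=g $  — match g
step 8: stack=$ d A d  input=$  — error: top is terminal d but lookahead is $

$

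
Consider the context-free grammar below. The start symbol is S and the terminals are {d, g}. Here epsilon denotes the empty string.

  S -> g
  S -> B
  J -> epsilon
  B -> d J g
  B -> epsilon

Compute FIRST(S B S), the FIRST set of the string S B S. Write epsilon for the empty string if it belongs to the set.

{epsilon, d, g}

FIRST(J): from J->epsilon we get {epsilon}. So FIRST(J) = {epsilon}.
FIRST(B): from B->d J g we get {d}; from B->epsilon we get {epsilon}. So FIRST(B) = {epsilon, d}.
FIRST(S): from S->g we get {g}; from S->B we get {epsilon, d}. So FIRST(S) = {epsilon, d, g}.
FIRST(S B S): take FIRST of each symbol in turn, carrying on past any symbol whose FIRST contains epsilon; result {epsilon, d, g}.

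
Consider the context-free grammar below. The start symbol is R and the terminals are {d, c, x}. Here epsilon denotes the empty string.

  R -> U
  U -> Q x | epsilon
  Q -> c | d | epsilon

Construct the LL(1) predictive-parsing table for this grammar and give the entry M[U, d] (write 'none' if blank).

U -> Q x

FIRST(Q) = {epsilon, c, d}
FIRST(U) = {epsilon, c, d, x}  (via Q x)
FIRST(R) = {epsilon, c, d, x}  (via U)
FOLLOW(R) includes $ since R is the start symbol.
FOLLOW(R): R appears on no right-hand side. Thus FOLLOW(R) = {$}.
FOLLOW(U): in R->U, the suffix after U is empty, so FOLLOW(U) ⊇ FOLLOW(R) = {$}. Thus FOLLOW(U) = {$}.
For U -> Q x: FIRST(Q x) = {c, d, x}, so it goes in M[U, t] for t ∈ {c, d, x}.
For U -> epsilon: FIRST(epsilon) = {epsilon}, so it goes in M[U, t] for t ∈ {}; since epsilon ∈ FIRST, also for every t ∈ FOLLOW(U) = {$}.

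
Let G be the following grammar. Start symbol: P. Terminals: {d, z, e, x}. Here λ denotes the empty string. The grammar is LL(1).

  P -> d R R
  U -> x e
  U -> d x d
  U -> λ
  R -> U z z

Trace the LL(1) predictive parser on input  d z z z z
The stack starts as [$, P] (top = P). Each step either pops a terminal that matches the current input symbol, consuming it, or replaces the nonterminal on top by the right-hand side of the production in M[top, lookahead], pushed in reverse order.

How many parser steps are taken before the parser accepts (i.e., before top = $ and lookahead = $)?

10

      Stack      Input        Action
   1  $ P        d z z z z $  expand P -> d R R
   2  $ R R d    d z z z z $  match d
   3  $ R R      z z z z $    expand R -> U z z
   4  $ R z z U  z z z z $    expand U -> λ
   5  $ R z z    z z z z $    match z
   6  $ R z      z z z $      match z
   7  $ R        z z $        expand R -> U z z
   8  $ z z U    z z $        expand U -> λ
   9  $ z z      z z $        match z
  10  $ z        z $          match z
Accept reached after 10 steps.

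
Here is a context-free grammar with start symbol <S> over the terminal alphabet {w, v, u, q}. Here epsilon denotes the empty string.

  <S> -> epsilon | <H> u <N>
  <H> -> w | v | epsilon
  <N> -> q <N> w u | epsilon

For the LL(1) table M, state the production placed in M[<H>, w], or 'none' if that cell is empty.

<H> -> w

FIRST(<H>): from <H>->w we get {w}; from <H>->v we get {v}; from <H>->epsilon we get {epsilon}. So FIRST(<H>) = {epsilon, v, w}.
FIRST(<N>): from <N>->q <N> w u we get {q}; from <N>->epsilon we get {epsilon}. So FIRST(<N>) = {epsilon, q}.
FIRST(<S>): from <S>->epsilon we get {epsilon}; from <S>-><H> u <N> we get {u, v, w}. So FIRST(<S>) = {epsilon, u, v, w}.
FOLLOW(<S>) includes $ since <S> is the start symbol.
FOLLOW(<H>): in <S>-><H> u <N>, <H> is followed by u <N> with FIRST {u}. Thus FOLLOW(<H>) = {u}.
For <H> -> w: FIRST(w) = {w}, so it goes in M[<H>, t] for t ∈ {w}.
For <H> -> v: FIRST(v) = {v}, so it goes in M[<H>, t] for t ∈ {v}.
For <H> -> epsilon: FIRST(epsilon) = {epsilon}, so it goes in M[<H>, t] for t ∈ {}; since epsilon ∈ FIRST, also for every t ∈ FOLLOW(<H>) = {u}.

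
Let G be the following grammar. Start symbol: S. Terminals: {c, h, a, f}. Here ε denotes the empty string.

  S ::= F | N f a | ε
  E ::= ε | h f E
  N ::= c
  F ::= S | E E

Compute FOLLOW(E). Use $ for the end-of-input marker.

FIRST(E): from E::=ε we get {ε}; from E::=h f E we get {h}. So FIRST(E) = {ε, h}.
FIRST(N): from N::=c we get {c}. So FIRST(N) = {c}.
FIRST(S): from S::=F we get {ε, c, h}; from S::=N f a we get {c}; from S::=ε we get {ε}. So FIRST(S) = {ε, c, h}.
FIRST(F): from F::=S we get {ε, c, h}; from F::=E E we get {ε, h}. So FIRST(F) = {ε, c, h}.
FOLLOW(S) includes $ since S is the start symbol.
FOLLOW(N): in S::=N f a, N is followed by f a with FIRST {f}. Thus FOLLOW(N) = {f}.
FOLLOW(S): in F::=S, the suffix after S is empty, so FOLLOW(S) ⊇ FOLLOW(F) = {$}. Thus FOLLOW(S) = {$}.
FOLLOW(F): in S::=F, the suffix after F is empty, so FOLLOW(F) ⊇ FOLLOW(S) = {$}. Thus FOLLOW(F) = {$}.
FOLLOW(E): in E::=h f E, the suffix after E is empty (adds nothing new); in F::=E E (occurrence 1), E is followed by E with FIRST {ε, h}; in F::=E E (occurrence 1), the suffix after E is nullable, so FOLLOW(E) ⊇ FOLLOW(F) = {$}; in F::=E E (occurrence 2), the suffix after E is empty, so FOLLOW(E) ⊇ FOLLOW(F) = {$}. Thus FOLLOW(E) = {$, h}.

{$, h}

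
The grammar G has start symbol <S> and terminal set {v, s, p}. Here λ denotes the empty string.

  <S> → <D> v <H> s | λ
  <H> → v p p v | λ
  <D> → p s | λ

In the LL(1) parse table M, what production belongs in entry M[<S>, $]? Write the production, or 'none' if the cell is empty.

<S> → λ

FIRST(<H>) = {λ, v}
FIRST(<D>) = {λ, p}
FIRST(<S>) = {λ, p, v}  (via <D> v <H> s)
FOLLOW(<S>) includes $ since <S> is the start symbol.
FOLLOW(<S>): <S> appears on no right-hand side. Thus FOLLOW(<S>) = {$}.
For <S> → <D> v <H> s: FIRST(<D> v <H> s) = {p, v}, so it goes in M[<S>, t] for t ∈ {p, v}.
For <S> → λ: FIRST(λ) = {λ}, so it goes in M[<S>, t] for t ∈ {}; since λ ∈ FIRST, also for every t ∈ FOLLOW(<S>) = {$}.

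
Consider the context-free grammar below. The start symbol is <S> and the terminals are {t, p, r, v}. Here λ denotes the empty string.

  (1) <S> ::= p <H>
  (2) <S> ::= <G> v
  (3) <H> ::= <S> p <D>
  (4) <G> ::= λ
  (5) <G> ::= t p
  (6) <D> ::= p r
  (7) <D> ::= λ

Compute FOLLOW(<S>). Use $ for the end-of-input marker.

{$, p}

FIRST(<G>): from <G>::=λ we get {λ}; from <G>::=t p we get {t}. So FIRST(<G>) = {λ, t}.
FIRST(<D>): from <D>::=p r we get {p}; from <D>::=λ we get {λ}. So FIRST(<D>) = {λ, p}.
FIRST(<S>): from <S>::=p <H> we get {p}; from <S>::=<G> v we get {t, v}. So FIRST(<S>) = {p, t, v}.
FIRST(<H>): from <H>::=<S> p <D> we get {p, t, v}. So FIRST(<H>) = {p, t, v}.
FOLLOW(<S>) includes $ since <S> is the start symbol.
FOLLOW(<S>): in <H>::=<S> p <D>, <S> is followed by p <D> with FIRST {p}. Thus FOLLOW(<S>) = {$, p}.
FOLLOW(<H>): in <S>::=p <H>, the suffix after <H> is empty, so FOLLOW(<H>) ⊇ FOLLOW(<S>) = {$, p}. Thus FOLLOW(<H>) = {$, p}.
FOLLOW(<G>): in <S>::=<G> v, <G> is followed by v with FIRST {v}. Thus FOLLOW(<G>) = {v}.
FOLLOW(<D>): in <H>::=<S> p <D>, the suffix after <D> is empty, so FOLLOW(<D>) ⊇ FOLLOW(<H>) = {$, p}. Thus FOLLOW(<D>) = {$, p}.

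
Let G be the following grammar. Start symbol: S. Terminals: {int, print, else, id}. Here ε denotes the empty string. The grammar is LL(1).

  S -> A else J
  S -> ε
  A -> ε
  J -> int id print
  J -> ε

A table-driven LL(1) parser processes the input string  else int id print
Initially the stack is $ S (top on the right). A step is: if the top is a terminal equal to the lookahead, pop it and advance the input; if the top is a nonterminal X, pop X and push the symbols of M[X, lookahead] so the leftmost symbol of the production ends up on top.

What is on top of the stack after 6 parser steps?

print

step 1: stack=$ S  input=else int id print $  — expand S -> A else J
step 2: stack=$ J else A  input=else int id print $  — expand A -> ε
step 3: stack=$ J else  input=else int id print $  — match else
step 4: stack=$ J  input=int id print $  — expand J -> int id print
step 5: stack=$ print id int  input=int id print $  — match int
step 6: stack=$ print id  input=id print $  — match id
Stack after step 6: $ print (top = print).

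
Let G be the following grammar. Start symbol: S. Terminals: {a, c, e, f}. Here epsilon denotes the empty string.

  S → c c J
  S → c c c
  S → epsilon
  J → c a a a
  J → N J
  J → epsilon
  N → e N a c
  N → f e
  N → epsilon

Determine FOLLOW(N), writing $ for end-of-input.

{$, a, c, e, f}

FIRST(S): from S→c c J we get {c}; from S→c c c we get {c}; from S→epsilon we get {epsilon}. So FIRST(S) = {epsilon, c}.
FIRST(N): from N→e N a c we get {e}; from N→f e we get {f}; from N→epsilon we get {epsilon}. So FIRST(N) = {epsilon, e, f}.
FIRST(J): from J→c a a a we get {c}; from J→N J we get {epsilon, c, e, f}; from J→epsilon we get {epsilon}. So FIRST(J) = {epsilon, c, e, f}.
FOLLOW(S) includes $ since S is the start symbol.
FOLLOW(S): S appears on no right-hand side. Thus FOLLOW(S) = {$}.
FOLLOW(J): in S→c c J, the suffix after J is empty, so FOLLOW(J) ⊇ FOLLOW(S) = {$}; in J→N J, the suffix after J is empty (adds nothing new). Thus FOLLOW(J) = {$}.
FOLLOW(N): in J→N J, N is followed by J with FIRST {epsilon, c, e, f}; in J→N J, the suffix after N is nullable, so FOLLOW(N) ⊇ FOLLOW(J) = {$}; in N→e N a c, N is followed by a c with FIRST {a}. Thus FOLLOW(N) = {$, a, c, e, f}.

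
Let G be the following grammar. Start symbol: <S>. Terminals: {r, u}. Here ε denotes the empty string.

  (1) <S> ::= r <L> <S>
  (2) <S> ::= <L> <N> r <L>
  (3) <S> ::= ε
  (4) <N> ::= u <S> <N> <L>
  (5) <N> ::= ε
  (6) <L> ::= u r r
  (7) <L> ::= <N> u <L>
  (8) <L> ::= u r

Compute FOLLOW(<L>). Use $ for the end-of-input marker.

{$, r, u}

FIRST(<N>) = {ε, u}
FIRST(<L>) = {u}  (via <N> u <L>)
FIRST(<S>) = {ε, r, u}  (via <L> <N> r <L>)
FOLLOW(<S>) includes $ since <S> is the start symbol.
FOLLOW(<S>): in <S>::=r <L> <S>, the suffix after <S> is empty (adds nothing new); in <N>::=u <S> <N> <L>, <S> is followed by <N> <L> with FIRST {u}. Thus FOLLOW(<S>) = {$, u}.
FOLLOW(<N>): in <S>::=<L> <N> r <L>, <N> is followed by r <L> with FIRST {r}; in <N>::=u <S> <N> <L>, <N> is followed by <L> with FIRST {u}; in <L>::=<N> u <L>, <N> is followed by u <L> with FIRST {u}. Thus FOLLOW(<N>) = {r, u}.
FOLLOW(<L>): in <S>::=r <L> <S>, <L> is followed by <S> with FIRST {ε, r, u}; in <S>::=r <L> <S>, the suffix after <L> is nullable, so FOLLOW(<L>) ⊇ FOLLOW(<S>) = {$, u}; in <S>::=<L> <N> r <L> (occurrence 1), <L> is followed by <N> r <L> with FIRST {r, u}; in <S>::=<L> <N> r <L> (occurrence 2), the suffix after <L> is empty, so FOLLOW(<L>) ⊇ FOLLOW(<S>) = {$, u}; in <N>::=u <S> <N> <L>, the suffix after <L> is empty, so FOLLOW(<L>) ⊇ FOLLOW(<N>) = {r, u}; in <L>::=<N> u <L>, the suffix after <L> is empty (adds nothing new). Thus FOLLOW(<L>) = {$, r, u}.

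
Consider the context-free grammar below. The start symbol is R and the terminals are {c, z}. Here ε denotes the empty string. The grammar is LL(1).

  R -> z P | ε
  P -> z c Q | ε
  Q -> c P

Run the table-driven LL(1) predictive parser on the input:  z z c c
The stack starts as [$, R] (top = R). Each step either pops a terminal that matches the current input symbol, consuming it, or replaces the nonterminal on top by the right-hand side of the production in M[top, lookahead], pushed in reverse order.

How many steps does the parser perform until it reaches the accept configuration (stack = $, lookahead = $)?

8

step 1: stack=$ R  input=z z c c $  — expand R -> z P
step 2: stack=$ P z  input=z z c c $  — match z
step 3: stack=$ P  input=z c c $  — expand P -> z c Q
step 4: stack=$ Q c z  input=z c c $  — match z
step 5: stack=$ Q c  input=c c $  — match c
step 6: stack=$ Q  input=c $  — expand Q -> c P
step 7: stack=$ P c  input=c $  — match c
step 8: stack=$ P  input=$  — expand P -> ε
Accept reached after 8 steps.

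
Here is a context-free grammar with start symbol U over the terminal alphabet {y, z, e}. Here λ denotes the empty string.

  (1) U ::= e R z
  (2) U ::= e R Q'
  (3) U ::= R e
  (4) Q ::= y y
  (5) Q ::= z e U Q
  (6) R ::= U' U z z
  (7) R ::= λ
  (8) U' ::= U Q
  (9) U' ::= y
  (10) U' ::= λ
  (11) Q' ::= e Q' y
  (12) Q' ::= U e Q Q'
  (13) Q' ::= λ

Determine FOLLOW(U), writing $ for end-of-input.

FIRST(Q): from Q::=y y we get {y}; from Q::=z e U Q we get {z}. So FIRST(Q) = {y, z}.
FIRST(U): from U::=e R z we get {e}; from U::=e R Q' we get {e}; from U::=R e we get {e, y}. So FIRST(U) = {e, y}.
FIRST(U'): from U'::=U Q we get {e, y}; from U'::=y we get {y}; from U'::=λ we get {λ}. So FIRST(U') = {λ, e, y}.
FIRST(Q'): from Q'::=e Q' y we get {e}; from Q'::=U e Q Q' we get {e, y}; from Q'::=λ we get {λ}. So FIRST(Q') = {λ, e, y}.
FIRST(R): from R::=U' U z z we get {e, y}; from R::=λ we get {λ}. So FIRST(R) = {λ, e, y}.
FOLLOW(U) includes $ since U is the start symbol.
FOLLOW(U): in Q::=z e U Q, U is followed by Q with FIRST {y, z}; in R::=U' U z z, U is followed by z z with FIRST {z}; in U'::=U Q, U is followed by Q with FIRST {y, z}; in Q'::=U e Q Q', U is followed by e Q Q' with FIRST {e}. Thus FOLLOW(U) = {$, e, y, z}.
FOLLOW(R): in U::=e R z, R is followed by z with FIRST {z}; in U::=e R Q', R is followed by Q' with FIRST {λ, e, y}; in U::=e R Q', the suffix after R is nullable, so FOLLOW(R) ⊇ FOLLOW(U) = {$, e, y, z}; in U::=R e, R is followed by e with FIRST {e}. Thus FOLLOW(R) = {$, e, y, z}.
FOLLOW(U'): in R::=U' U z z, U' is followed by U z z with FIRST {e, y}. Thus FOLLOW(U') = {e, y}.
FOLLOW(Q'): in U::=e R Q', the suffix after Q' is empty, so FOLLOW(Q') ⊇ FOLLOW(U) = {$, e, y, z}; in Q'::=e Q' y, Q' is followed by y with FIRST {y}; in Q'::=U e Q Q', the suffix after Q' is empty (adds nothing new). Thus FOLLOW(Q') = {$, e, y, z}.
FOLLOW(Q): in Q::=z e U Q, the suffix after Q is empty (adds nothing new); in U'::=U Q, the suffix after Q is empty, so FOLLOW(Q) ⊇ FOLLOW(U') = {e, y}; in Q'::=U e Q Q', Q is followed by Q' with FIRST {λ, e, y}; in Q'::=U e Q Q', the suffix after Q is nullable, so FOLLOW(Q) ⊇ FOLLOW(Q') = {$, e, y, z}. Thus FOLLOW(Q) = {$, e, y, z}.

{$, e, y, z}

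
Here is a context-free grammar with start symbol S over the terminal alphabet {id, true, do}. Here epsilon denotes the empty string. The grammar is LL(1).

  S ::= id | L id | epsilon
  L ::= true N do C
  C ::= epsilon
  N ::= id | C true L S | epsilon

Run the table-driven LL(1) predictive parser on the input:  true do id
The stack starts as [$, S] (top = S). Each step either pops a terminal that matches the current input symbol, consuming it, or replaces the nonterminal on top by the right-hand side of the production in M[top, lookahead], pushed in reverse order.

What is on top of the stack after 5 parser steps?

     Stack             Input         Action
  1  $ S               true do id $  expand S ::= L id
  2  $ id L            true do id $  expand L ::= true N do C
  3  $ id C do N true  true do id $  match true
  4  $ id C do N       do id $       expand N ::= epsilon
  5  $ id C do         do id $       match do
Stack after step 5: $ id C (top = C).

C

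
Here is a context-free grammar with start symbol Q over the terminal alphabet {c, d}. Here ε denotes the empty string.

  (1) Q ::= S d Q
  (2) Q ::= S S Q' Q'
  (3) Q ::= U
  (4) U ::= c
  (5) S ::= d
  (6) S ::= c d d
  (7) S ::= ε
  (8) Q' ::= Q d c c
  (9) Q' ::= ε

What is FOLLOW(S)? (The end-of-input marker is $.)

FIRST(U) = {c}
FIRST(S) = {ε, c, d}
FIRST(Q) = {ε, c, d}  (via S d Q, S S Q' Q', U)
FIRST(Q') = {ε, c, d}  (via Q d c c)
FOLLOW(Q) includes $ since Q is the start symbol.
FOLLOW(Q): in Q::=S d Q, the suffix after Q is empty (adds nothing new); in Q'::=Q d c c, Q is followed by d c c with FIRST {d}. Thus FOLLOW(Q) = {$, d}.
FOLLOW(U): in Q::=U, the suffix after U is empty, so FOLLOW(U) ⊇ FOLLOW(Q) = {$, d}. Thus FOLLOW(U) = {$, d}.
FOLLOW(S): in Q::=S d Q, S is followed by d Q with FIRST {d}; in Q::=S S Q' Q' (occurrence 1), S is followed by S Q' Q' with FIRST {ε, c, d}; in Q::=S S Q' Q' (occurrence 1), the suffix after S is nullable, so FOLLOW(S) ⊇ FOLLOW(Q) = {$, d}; in Q::=S S Q' Q' (occurrence 2), S is followed by Q' Q' with FIRST {ε, c, d}; in Q::=S S Q' Q' (occurrence 2), the suffix after S is nullable, so FOLLOW(S) ⊇ FOLLOW(Q) = {$, d}. Thus FOLLOW(S) = {$, c, d}.
FOLLOW(Q'): in Q::=S S Q' Q' (occurrence 1), Q' is followed by Q' with FIRST {ε, c, d}; in Q::=S S Q' Q' (occurrence 1), the suffix after Q' is nullable, so FOLLOW(Q') ⊇ FOLLOW(Q) = {$, d}; in Q::=S S Q' Q' (occurrence 2), the suffix after Q' is empty, so FOLLOW(Q') ⊇ FOLLOW(Q) = {$, d}. Thus FOLLOW(Q') = {$, c, d}.

{$, c, d}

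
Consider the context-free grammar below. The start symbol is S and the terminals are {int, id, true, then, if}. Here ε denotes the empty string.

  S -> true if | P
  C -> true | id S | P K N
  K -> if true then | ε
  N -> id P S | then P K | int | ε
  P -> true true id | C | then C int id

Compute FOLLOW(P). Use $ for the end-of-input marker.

FIRST(K): from K->if true then we get {if}; from K->ε we get {ε}. So FIRST(K) = {ε, if}.
FIRST(N): from N->id P S we get {id}; from N->then P K we get {then}; from N->int we get {int}; from N->ε we get {ε}. So FIRST(N) = {ε, id, int, then}.
FIRST(S): from S->true if we get {true}; from S->P we get {id, then, true}. So FIRST(S) = {id, then, true}.
FIRST(C): from C->true we get {true}; from C->id S we get {id}; from C->P K N we get {id, then, true}. So FIRST(C) = {id, then, true}.
FIRST(P): from P->true true id we get {true}; from P->C we get {id, then, true}; from P->then C int id we get {then}. So FIRST(P) = {id, then, true}.
FOLLOW(S) includes $ since S is the start symbol.
FOLLOW(S): in C->id S, the suffix after S is empty, so FOLLOW(S) ⊇ FOLLOW(C) = {$, id, if, int, then, true}; in N->id P S, the suffix after S is empty, so FOLLOW(S) ⊇ FOLLOW(N) = {$, id, if, int, then, true}. Thus FOLLOW(S) = {$, id, if, int, then, true}.
FOLLOW(C): in P->C, the suffix after C is empty, so FOLLOW(C) ⊇ FOLLOW(P) = {$, id, if, int, then, true}; in P->then C int id, C is followed by int id with FIRST {int}. Thus FOLLOW(C) = {$, id, if, int, then, true}.
FOLLOW(N): in C->P K N, the suffix after N is empty, so FOLLOW(N) ⊇ FOLLOW(C) = {$, id, if, int, then, true}. Thus FOLLOW(N) = {$, id, if, int, then, true}.
FOLLOW(K): in C->P K N, K is followed by N with FIRST {ε, id, int, then}; in C->P K N, the suffix after K is nullable, so FOLLOW(K) ⊇ FOLLOW(C) = {$, id, if, int, then, true}; in N->then P K, the suffix after K is empty, so FOLLOW(K) ⊇ FOLLOW(N) = {$, id, if, int, then, true}. Thus FOLLOW(K) = {$, id, if, int, then, true}.
FOLLOW(P): in S->P, the suffix after P is empty, so FOLLOW(P) ⊇ FOLLOW(S) = {$, id, if, int, then, true}; in C->P K N, P is followed by K N with FIRST {ε, id, if, int, then}; in C->P K N, the suffix after P is nullable, so FOLLOW(P) ⊇ FOLLOW(C) = {$, id, if, int, then, true}; in N->id P S, P is followed by S with FIRST {id, then, true}; in N->then P K, P is followed by K with FIRST {ε, if}; in N->then P K, the suffix after P is nullable, so FOLLOW(P) ⊇ FOLLOW(N) = {$, id, if, int, then, true}. Thus FOLLOW(P) = {$, id, if, int, then, true}.

{$, id, if, int, then, true}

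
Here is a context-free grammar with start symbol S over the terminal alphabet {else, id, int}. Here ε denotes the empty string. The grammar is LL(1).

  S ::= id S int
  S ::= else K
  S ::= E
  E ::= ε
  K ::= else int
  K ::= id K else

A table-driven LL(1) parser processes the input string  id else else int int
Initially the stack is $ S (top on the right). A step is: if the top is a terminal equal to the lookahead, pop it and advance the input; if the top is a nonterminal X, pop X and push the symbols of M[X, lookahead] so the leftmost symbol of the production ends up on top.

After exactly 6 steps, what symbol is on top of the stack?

int

     Stack           Input                   Action
  1  $ S             id else else int int $  expand S ::= id S int
  2  $ int S id      id else else int int $  match id
  3  $ int S         else else int int $     expand S ::= else K
  4  $ int K else    else else int int $     match else
  5  $ int K         else int int $          expand K ::= else int
  6  $ int int else  else int int $          match else
Stack after step 6: $ int int (top = int).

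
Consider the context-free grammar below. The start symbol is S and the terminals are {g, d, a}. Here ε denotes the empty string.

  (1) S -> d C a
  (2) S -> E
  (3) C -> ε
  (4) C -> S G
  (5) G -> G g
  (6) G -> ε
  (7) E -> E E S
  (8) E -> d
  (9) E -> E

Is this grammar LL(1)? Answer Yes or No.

FIRST(S) = {d}
FIRST(C) = {ε, d}
FIRST(G) = {ε, g}
FIRST(E) = {d}
FOLLOW(S) = {$, a, d, g}
FOLLOW(C) = {a}
FOLLOW(G) = {a, g}
FOLLOW(E) = {$, a, d, g}
Cell M[E, d] receives both E -> E E S and E -> d and E -> E — the grammar is not LL(1).

No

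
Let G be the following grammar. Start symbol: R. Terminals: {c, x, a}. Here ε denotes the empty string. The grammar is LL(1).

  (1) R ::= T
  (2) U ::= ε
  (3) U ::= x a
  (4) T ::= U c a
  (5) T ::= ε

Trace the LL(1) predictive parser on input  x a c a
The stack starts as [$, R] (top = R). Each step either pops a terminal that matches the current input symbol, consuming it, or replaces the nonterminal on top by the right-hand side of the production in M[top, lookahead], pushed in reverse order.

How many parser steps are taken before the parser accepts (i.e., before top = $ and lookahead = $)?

     Stack      Input      Action
  1  $ R        x a c a $  expand R ::= T
  2  $ T        x a c a $  expand T ::= U c a
  3  $ a c U    x a c a $  expand U ::= x a
  4  $ a c a x  x a c a $  match x
  5  $ a c a    a c a $    match a
  6  $ a c      c a $      match c
  7  $ a        a $        match a
Accept reached after 7 steps.

7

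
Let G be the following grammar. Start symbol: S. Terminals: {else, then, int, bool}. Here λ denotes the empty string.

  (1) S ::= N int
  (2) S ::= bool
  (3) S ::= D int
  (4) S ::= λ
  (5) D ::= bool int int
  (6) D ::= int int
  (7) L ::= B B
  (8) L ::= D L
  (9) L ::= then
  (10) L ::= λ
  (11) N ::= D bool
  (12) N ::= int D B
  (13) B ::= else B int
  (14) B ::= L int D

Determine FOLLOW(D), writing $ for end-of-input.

FIRST(D) = {bool, int}
FIRST(N) = {bool, int}  (via D bool)
FIRST(S) = {λ, bool, int}  (via N int, D int)
FIRST(L) = {λ, bool, else, int, then}  (via B B, D L)
FIRST(B) = {bool, else, int, then}  (via L int D)
FOLLOW(S) includes $ since S is the start symbol.
FOLLOW(S): S appears on no right-hand side. Thus FOLLOW(S) = {$}.
FOLLOW(L): in L::=D L, the suffix after L is empty (adds nothing new); in B::=L int D, L is followed by int D with FIRST {int}. Thus FOLLOW(L) = {int}.
FOLLOW(N): in S::=N int, N is followed by int with FIRST {int}. Thus FOLLOW(N) = {int}.
FOLLOW(B): in L::=B B (occurrence 1), B is followed by B with FIRST {bool, else, int, then}; in L::=B B (occurrence 2), the suffix after B is empty, so FOLLOW(B) ⊇ FOLLOW(L) = {int}; in N::=int D B, the suffix after B is empty, so FOLLOW(B) ⊇ FOLLOW(N) = {int}; in B::=else B int, B is followed by int with FIRST {int}. Thus FOLLOW(B) = {bool, else, int, then}.
FOLLOW(D): in S::=D int, D is followed by int with FIRST {int}; in L::=D L, D is followed by L with FIRST {λ, bool, else, int, then}; in L::=D L, the suffix after D is nullable, so FOLLOW(D) ⊇ FOLLOW(L) = {int}; in N::=D bool, D is followed by bool with FIRST {bool}; in N::=int D B, D is followed by B with FIRST {bool, else, int, then}; in B::=L int D, the suffix after D is empty, so FOLLOW(D) ⊇ FOLLOW(B) = {bool, else, int, then}. Thus FOLLOW(D) = {bool, else, int, then}.

{bool, else, int, then}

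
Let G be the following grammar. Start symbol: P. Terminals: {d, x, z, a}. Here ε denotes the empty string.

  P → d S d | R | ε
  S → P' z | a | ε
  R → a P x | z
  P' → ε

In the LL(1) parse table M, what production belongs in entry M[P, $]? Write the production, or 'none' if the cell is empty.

P → ε

FIRST(R) = {a, z}
FIRST(P') = {ε}
FIRST(P) = {ε, a, d, z}  (via R)
FIRST(S) = {ε, a, z}  (via P' z)
FOLLOW(P) includes $ since P is the start symbol.
FOLLOW(P): in R→a P x, P is followed by x with FIRST {x}. Thus FOLLOW(P) = {$, x}.
For P → d S d: FIRST(d S d) = {d}, so it goes in M[P, t] for t ∈ {d}.
For P → R: FIRST(R) = {a, z}, so it goes in M[P, t] for t ∈ {a, z}.
For P → ε: FIRST(ε) = {ε}, so it goes in M[P, t] for t ∈ {}; since ε ∈ FIRST, also for every t ∈ FOLLOW(P) = {$, x}.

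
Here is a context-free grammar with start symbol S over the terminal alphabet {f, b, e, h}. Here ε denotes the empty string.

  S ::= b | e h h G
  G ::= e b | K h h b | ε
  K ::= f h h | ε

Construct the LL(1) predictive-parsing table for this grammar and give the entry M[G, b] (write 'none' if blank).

FIRST(S) = {b, e}
FIRST(K) = {ε, f}
FIRST(G) = {ε, e, f, h}  (via K h h b)
FOLLOW(S) includes $ since S is the start symbol.
FOLLOW(S): S appears on no right-hand side. Thus FOLLOW(S) = {$}.
FOLLOW(G): in S::=e h h G, the suffix after G is empty, so FOLLOW(G) ⊇ FOLLOW(S) = {$}. Thus FOLLOW(G) = {$}.
For G ::= e b: FIRST(e b) = {e}, so it goes in M[G, t] for t ∈ {e}.
For G ::= K h h b: FIRST(K h h b) = {f, h}, so it goes in M[G, t] for t ∈ {f, h}.
For G ::= ε: FIRST(ε) = {ε}, so it goes in M[G, t] for t ∈ {}; since ε ∈ FIRST, also for every t ∈ FOLLOW(G) = {$}.
None of these place a production in M[G, b].

none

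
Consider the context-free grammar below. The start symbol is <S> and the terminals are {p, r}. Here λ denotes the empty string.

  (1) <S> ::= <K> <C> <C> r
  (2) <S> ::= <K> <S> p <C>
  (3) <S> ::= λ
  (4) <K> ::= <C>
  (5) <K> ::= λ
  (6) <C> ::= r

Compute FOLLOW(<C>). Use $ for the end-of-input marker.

FIRST(<C>) = {r}
FIRST(<K>) = {λ, r}  (via <C>)
FIRST(<S>) = {λ, p, r}  (via <K> <C> <C> r, <K> <S> p <C>)
FOLLOW(<S>) includes $ since <S> is the start symbol.
FOLLOW(<S>): in <S>::=<K> <S> p <C>, <S> is followed by p <C> with FIRST {p}. Thus FOLLOW(<S>) = {$, p}.
FOLLOW(<K>): in <S>::=<K> <C> <C> r, <K> is followed by <C> <C> r with FIRST {r}; in <S>::=<K> <S> p <C>, <K> is followed by <S> p <C> with FIRST {p, r}. Thus FOLLOW(<K>) = {p, r}.
FOLLOW(<C>): in <S>::=<K> <C> <C> r (occurrence 1), <C> is followed by <C> r with FIRST {r}; in <S>::=<K> <C> <C> r (occurrence 2), <C> is followed by r with FIRST {r}; in <S>::=<K> <S> p <C>, the suffix after <C> is empty, so FOLLOW(<C>) ⊇ FOLLOW(<S>) = {$, p}; in <K>::=<C>, the suffix after <C> is empty, so FOLLOW(<C>) ⊇ FOLLOW(<K>) = {p, r}. Thus FOLLOW(<C>) = {$, p, r}.

{$, p, r}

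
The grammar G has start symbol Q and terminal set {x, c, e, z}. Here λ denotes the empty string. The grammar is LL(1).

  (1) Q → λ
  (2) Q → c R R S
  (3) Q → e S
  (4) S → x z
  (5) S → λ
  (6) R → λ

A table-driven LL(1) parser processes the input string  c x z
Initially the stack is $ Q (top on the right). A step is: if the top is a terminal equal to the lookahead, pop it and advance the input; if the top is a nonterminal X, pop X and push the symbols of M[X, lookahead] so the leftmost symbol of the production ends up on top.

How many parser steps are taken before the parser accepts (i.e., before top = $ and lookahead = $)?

     Stack      Input    Action
  1  $ Q        c x z $  expand Q → c R R S
  2  $ S R R c  c x z $  match c
  3  $ S R R    x z $    expand R → λ
  4  $ S R      x z $    expand R → λ
  5  $ S        x z $    expand S → x z
  6  $ z x      x z $    match x
  7  $ z        z $      match z
Accept reached after 7 steps.

7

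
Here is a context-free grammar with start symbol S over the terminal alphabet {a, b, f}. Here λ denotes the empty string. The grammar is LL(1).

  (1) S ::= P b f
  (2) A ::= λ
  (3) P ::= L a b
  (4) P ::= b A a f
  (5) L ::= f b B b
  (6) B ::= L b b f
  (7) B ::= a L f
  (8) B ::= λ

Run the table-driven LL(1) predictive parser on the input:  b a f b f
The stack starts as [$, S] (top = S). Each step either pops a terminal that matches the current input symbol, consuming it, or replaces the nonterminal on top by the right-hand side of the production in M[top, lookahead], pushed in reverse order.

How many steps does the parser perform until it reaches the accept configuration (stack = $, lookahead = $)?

8

step 1: stack=$ S  input=b a f b f $  — expand S ::= P b f
step 2: stack=$ f b P  input=b a f b f $  — expand P ::= b A a f
step 3: stack=$ f b f a A b  input=b a f b f $  — match b
step 4: stack=$ f b f a A  input=a f b f $  — expand A ::= λ
step 5: stack=$ f b f a  input=a f b f $  — match a
step 6: stack=$ f b f  input=f b f $  — match f
step 7: stack=$ f b  input=b f $  — match b
step 8: stack=$ f  input=f $  — match f
Accept reached after 8 steps.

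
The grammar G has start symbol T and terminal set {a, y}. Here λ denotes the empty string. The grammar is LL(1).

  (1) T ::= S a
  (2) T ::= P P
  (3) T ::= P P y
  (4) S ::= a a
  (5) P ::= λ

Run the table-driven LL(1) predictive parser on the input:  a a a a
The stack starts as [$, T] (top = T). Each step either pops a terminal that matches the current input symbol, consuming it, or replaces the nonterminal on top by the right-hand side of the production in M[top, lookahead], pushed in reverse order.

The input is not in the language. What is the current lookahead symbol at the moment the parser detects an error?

a

     Stack    Input      Action
  1  $ T      a a a a $  expand T ::= S a
  2  $ a S    a a a a $  expand S ::= a a
  3  $ a a a  a a a a $  match a
  4  $ a a    a a a $    match a
  5  $ a      a a $      match a
  6  $        a $        error: stack empty but input remains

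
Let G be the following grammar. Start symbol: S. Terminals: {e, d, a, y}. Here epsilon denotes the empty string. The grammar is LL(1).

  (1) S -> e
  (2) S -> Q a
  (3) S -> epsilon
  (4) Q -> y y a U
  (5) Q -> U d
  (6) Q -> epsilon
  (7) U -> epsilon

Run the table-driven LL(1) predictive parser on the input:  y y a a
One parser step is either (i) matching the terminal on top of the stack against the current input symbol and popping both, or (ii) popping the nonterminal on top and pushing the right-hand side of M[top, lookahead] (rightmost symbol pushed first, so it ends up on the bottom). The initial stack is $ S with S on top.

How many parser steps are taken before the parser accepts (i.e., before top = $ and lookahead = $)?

     Stack        Input      Action
  1  $ S          y y a a $  expand S -> Q a
  2  $ a Q        y y a a $  expand Q -> y y a U
  3  $ a U a y y  y y a a $  match y
  4  $ a U a y    y a a $    match y
  5  $ a U a      a a $      match a
  6  $ a U        a $        expand U -> epsilon
  7  $ a          a $        match a
Accept reached after 7 steps.

7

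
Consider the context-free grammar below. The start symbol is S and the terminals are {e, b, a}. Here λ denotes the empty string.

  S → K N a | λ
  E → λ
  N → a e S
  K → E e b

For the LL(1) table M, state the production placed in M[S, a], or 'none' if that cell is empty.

S → λ

FIRST(E): from E→λ we get {λ}. So FIRST(E) = {λ}.
FIRST(N): from N→a e S we get {a}. So FIRST(N) = {a}.
FIRST(K): from K→E e b we get {e}. So FIRST(K) = {e}.
FIRST(S): from S→K N a we get {e}; from S→λ we get {λ}. So FIRST(S) = {λ, e}.
FOLLOW(S) includes $ since S is the start symbol.
FOLLOW(N): in S→K N a, N is followed by a with FIRST {a}. Thus FOLLOW(N) = {a}.
FOLLOW(S): in N→a e S, the suffix after S is empty, so FOLLOW(S) ⊇ FOLLOW(N) = {a}. Thus FOLLOW(S) = {$, a}.
For S → K N a: FIRST(K N a) = {e}, so it goes in M[S, t] for t ∈ {e}.
For S → λ: FIRST(λ) = {λ}, so it goes in M[S, t] for t ∈ {}; since λ ∈ FIRST, also for every t ∈ FOLLOW(S) = {$, a}.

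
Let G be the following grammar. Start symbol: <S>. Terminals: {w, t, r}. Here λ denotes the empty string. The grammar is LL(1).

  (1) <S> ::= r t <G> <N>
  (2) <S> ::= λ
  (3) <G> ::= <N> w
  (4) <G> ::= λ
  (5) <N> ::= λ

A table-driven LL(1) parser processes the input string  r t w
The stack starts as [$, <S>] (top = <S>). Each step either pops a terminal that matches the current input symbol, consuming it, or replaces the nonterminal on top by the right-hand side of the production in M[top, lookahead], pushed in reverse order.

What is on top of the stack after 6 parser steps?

step 1: stack=$ <S>  input=r t w $  — expand <S> ::= r t <G> <N>
step 2: stack=$ <N> <G> t r  input=r t w $  — match r
step 3: stack=$ <N> <G> t  input=t w $  — match t
step 4: stack=$ <N> <G>  input=w $  — expand <G> ::= <N> w
step 5: stack=$ <N> w <N>  input=w $  — expand <N> ::= λ
step 6: stack=$ <N> w  input=w $  — match w
Stack after step 6: $ <N> (top = <N>).

<N>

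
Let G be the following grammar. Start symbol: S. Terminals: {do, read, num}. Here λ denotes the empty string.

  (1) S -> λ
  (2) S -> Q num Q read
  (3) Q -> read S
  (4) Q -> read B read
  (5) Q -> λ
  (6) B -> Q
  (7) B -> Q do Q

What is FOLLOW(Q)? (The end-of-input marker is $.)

{do, num, read}

FIRST(Q) = {λ, read}
FIRST(S) = {λ, num, read}  (via Q num Q read)
FIRST(B) = {λ, do, read}  (via Q, Q do Q)
FOLLOW(S) includes $ since S is the start symbol.
FOLLOW(B): in Q->read B read, B is followed by read with FIRST {read}. Thus FOLLOW(B) = {read}.
FOLLOW(Q): in S->Q num Q read (occurrence 1), Q is followed by num Q read with FIRST {num}; in S->Q num Q read (occurrence 2), Q is followed by read with FIRST {read}; in B->Q, the suffix after Q is empty, so FOLLOW(Q) ⊇ FOLLOW(B) = {read}; in B->Q do Q (occurrence 1), Q is followed by do Q with FIRST {do}; in B->Q do Q (occurrence 2), the suffix after Q is empty, so FOLLOW(Q) ⊇ FOLLOW(B) = {read}. Thus FOLLOW(Q) = {do, num, read}.
FOLLOW(S): in Q->read S, the suffix after S is empty, so FOLLOW(S) ⊇ FOLLOW(Q) = {do, num, read}. Thus FOLLOW(S) = {$, do, num, read}.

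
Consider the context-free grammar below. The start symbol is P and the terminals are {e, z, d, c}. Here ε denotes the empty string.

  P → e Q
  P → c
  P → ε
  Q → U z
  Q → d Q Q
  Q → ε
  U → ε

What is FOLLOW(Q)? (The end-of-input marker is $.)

FIRST(P): from P→e Q we get {e}; from P→c we get {c}; from P→ε we get {ε}. So FIRST(P) = {ε, c, e}.
FIRST(U): from U→ε we get {ε}. So FIRST(U) = {ε}.
FIRST(Q): from Q→U z we get {z}; from Q→d Q Q we get {d}; from Q→ε we get {ε}. So FIRST(Q) = {ε, d, z}.
FOLLOW(P) includes $ since P is the start symbol.
FOLLOW(P): P appears on no right-hand side. Thus FOLLOW(P) = {$}.
FOLLOW(Q): in P→e Q, the suffix after Q is empty, so FOLLOW(Q) ⊇ FOLLOW(P) = {$}; in Q→d Q Q (occurrence 1), Q is followed by Q with FIRST {ε, d, z}; in Q→d Q Q (occurrence 1), the suffix after Q is nullable (adds nothing new); in Q→d Q Q (occurrence 2), the suffix after Q is empty (adds nothing new). Thus FOLLOW(Q) = {$, d, z}.
FOLLOW(U): in Q→U z, U is followed by z with FIRST {z}. Thus FOLLOW(U) = {z}.

{$, d, z}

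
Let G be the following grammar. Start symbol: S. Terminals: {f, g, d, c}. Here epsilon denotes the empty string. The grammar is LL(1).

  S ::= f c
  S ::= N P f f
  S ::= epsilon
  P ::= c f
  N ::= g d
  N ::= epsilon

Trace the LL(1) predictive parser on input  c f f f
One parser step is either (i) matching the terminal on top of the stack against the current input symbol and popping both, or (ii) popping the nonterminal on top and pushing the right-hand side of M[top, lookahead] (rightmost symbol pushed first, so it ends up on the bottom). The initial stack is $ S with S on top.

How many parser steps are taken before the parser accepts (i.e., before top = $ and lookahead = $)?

7

step 1: stack=$ S  input=c f f f $  — expand S ::= N P f f
step 2: stack=$ f f P N  input=c f f f $  — expand N ::= epsilon
step 3: stack=$ f f P  input=c f f f $  — expand P ::= c f
step 4: stack=$ f f f c  input=c f f f $  — match c
step 5: stack=$ f f f  input=f f f $  — match f
step 6: stack=$ f f  input=f f $  — match f
step 7: stack=$ f  input=f $  — match f
Accept reached after 7 steps.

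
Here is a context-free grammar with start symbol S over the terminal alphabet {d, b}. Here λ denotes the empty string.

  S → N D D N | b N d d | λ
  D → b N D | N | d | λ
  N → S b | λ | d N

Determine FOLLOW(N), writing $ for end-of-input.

FIRST(S): from S→N D D N we get {λ, b, d}; from S→b N d d we get {b}; from S→λ we get {λ}. So FIRST(S) = {λ, b, d}.
FIRST(N): from N→S b we get {b, d}; from N→λ we get {λ}; from N→d N we get {d}. So FIRST(N) = {λ, b, d}.
FIRST(D): from D→b N D we get {b}; from D→N we get {λ, b, d}; from D→d we get {d}; from D→λ we get {λ}. So FIRST(D) = {λ, b, d}.
FOLLOW(S) includes $ since S is the start symbol.
FOLLOW(S): in N→S b, S is followed by b with FIRST {b}. Thus FOLLOW(S) = {$, b}.
FOLLOW(D): in S→N D D N (occurrence 1), D is followed by D N with FIRST {λ, b, d}; in S→N D D N (occurrence 1), the suffix after D is nullable, so FOLLOW(D) ⊇ FOLLOW(S) = {$, b}; in S→N D D N (occurrence 2), D is followed by N with FIRST {λ, b, d}; in S→N D D N (occurrence 2), the suffix after D is nullable, so FOLLOW(D) ⊇ FOLLOW(S) = {$, b}; in D→b N D, the suffix after D is empty (adds nothing new). Thus FOLLOW(D) = {$, b, d}.
FOLLOW(N): in S→N D D N (occurrence 1), N is followed by D D N with FIRST {λ, b, d}; in S→N D D N (occurrence 1), the suffix after N is nullable, so FOLLOW(N) ⊇ FOLLOW(S) = {$, b}; in S→N D D N (occurrence 2), the suffix after N is empty, so FOLLOW(N) ⊇ FOLLOW(S) = {$, b}; in S→b N d d, N is followed by d d with FIRST {d}; in D→b N D, N is followed by D with FIRST {λ, b, d}; in D→b N D, the suffix after N is nullable, so FOLLOW(N) ⊇ FOLLOW(D) = {$, b, d}; in D→N, the suffix after N is empty, so FOLLOW(N) ⊇ FOLLOW(D) = {$, b, d}; in N→d N, the suffix after N is empty (adds nothing new). Thus FOLLOW(N) = {$, b, d}.

{$, b, d}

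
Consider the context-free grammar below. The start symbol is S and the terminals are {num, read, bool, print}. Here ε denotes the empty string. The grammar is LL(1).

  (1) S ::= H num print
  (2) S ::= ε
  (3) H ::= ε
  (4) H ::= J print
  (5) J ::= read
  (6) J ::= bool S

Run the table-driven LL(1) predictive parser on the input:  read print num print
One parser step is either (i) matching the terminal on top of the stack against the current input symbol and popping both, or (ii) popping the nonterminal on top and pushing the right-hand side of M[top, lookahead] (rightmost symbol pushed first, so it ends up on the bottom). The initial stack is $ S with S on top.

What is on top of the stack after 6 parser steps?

print

     Stack                   Input                   Action
  1  $ S                     read print num print $  expand S ::= H num print
  2  $ print num H           read print num print $  expand H ::= J print
  3  $ print num print J     read print num print $  expand J ::= read
  4  $ print num print read  read print num print $  match read
  5  $ print num print       print num print $       match print
  6  $ print num             num print $             match num
Stack after step 6: $ print (top = print).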